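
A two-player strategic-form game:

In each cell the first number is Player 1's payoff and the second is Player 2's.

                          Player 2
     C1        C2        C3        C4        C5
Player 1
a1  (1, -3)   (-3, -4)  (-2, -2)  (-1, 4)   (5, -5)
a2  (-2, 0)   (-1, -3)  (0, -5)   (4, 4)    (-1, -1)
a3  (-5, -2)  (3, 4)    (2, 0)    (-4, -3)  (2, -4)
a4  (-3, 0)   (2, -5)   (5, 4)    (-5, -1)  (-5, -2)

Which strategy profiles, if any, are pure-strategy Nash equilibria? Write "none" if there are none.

For each strategy profile, look for a profitable unilateral deviation.
(a1, C1): Player 2 can switch to C3 (-3 → -2). Not NE.
(a1, C2): Player 1 can switch to a2 (-3 → -1). Not NE.
(a1, C3): Player 1 can switch to a2 (-2 → 0). Not NE.
(a1, C4): Player 1 can switch to a2 (-1 → 4). Not NE.
(a1, C5): Player 2 can switch to C1 (-5 → -3). Not NE.
(a2, C1): Player 1 can switch to a1 (-2 → 1). Not NE.
(a2, C2): Player 1 can switch to a3 (-1 → 3). Not NE.
(a2, C3): Player 1 can switch to a3 (0 → 2). Not NE.
(a2, C4): Player 1 gets 4, best alternative -1; Player 2 gets 4, best alternative 0. No profitable deviation — NE.
(a3, C2): Player 1 gets 3, best alternative 2; Player 2 gets 4, best alternative 0. No profitable deviation — NE.
(a4, C3): Player 1 gets 5, best alternative 2; Player 2 gets 4, best alternative 0. No profitable deviation — NE.
(The remaining 9 profiles each have a profitable deviation by the same check.)

Pure-strategy Nash equilibria: (a2, C4), (a3, C2), (a4, C3)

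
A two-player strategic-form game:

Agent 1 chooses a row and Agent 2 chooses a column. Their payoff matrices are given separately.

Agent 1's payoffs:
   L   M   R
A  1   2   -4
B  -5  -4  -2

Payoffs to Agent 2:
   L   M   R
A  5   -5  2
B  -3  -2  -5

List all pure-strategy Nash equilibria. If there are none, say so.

The unique pure-strategy Nash equilibrium is (A, L).

Mark each player's best response to every combination of opponents' strategies; a profile where every player is best-responding is a pure Nash equilibrium.
Agent 1 against L: payoffs 1, -5 → best response A.
Agent 1 against M: payoffs 2, -4 → best response A.
Agent 1 against R: payoffs -4, -2 → best response B.
Agent 2 against A: payoffs 5, -5, 2 → best response L.
Agent 2 against B: payoffs -3, -2, -5 → best response M.
Mutual best responses: (A, L).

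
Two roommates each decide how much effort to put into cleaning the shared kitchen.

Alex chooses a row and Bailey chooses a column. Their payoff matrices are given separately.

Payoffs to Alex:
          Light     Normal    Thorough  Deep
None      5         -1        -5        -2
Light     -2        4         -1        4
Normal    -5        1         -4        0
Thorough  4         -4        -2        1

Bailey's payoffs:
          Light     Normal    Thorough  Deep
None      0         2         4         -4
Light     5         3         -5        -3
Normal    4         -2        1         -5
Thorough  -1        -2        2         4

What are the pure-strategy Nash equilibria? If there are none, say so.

Alex against Light: payoffs 5, -2, -5, 4 → best response None.
Alex against Normal: payoffs -1, 4, 1, -4 → best response Light.
Alex against Thorough: payoffs -5, -1, -4, -2 → best response Light.
Alex against Deep: payoffs -2, 4, 0, 1 → best response Light.
Bailey against None: payoffs 0, 2, 4, -4 → best response Thorough.
Bailey against Light: payoffs 5, 3, -5, -3 → best response Light.
Bailey against Normal: payoffs 4, -2, 1, -5 → best response Light.
Bailey against Thorough: payoffs -1, -2, 2, 4 → best response Deep.
No profile is a mutual best response for all players.

No pure-strategy Nash equilibrium.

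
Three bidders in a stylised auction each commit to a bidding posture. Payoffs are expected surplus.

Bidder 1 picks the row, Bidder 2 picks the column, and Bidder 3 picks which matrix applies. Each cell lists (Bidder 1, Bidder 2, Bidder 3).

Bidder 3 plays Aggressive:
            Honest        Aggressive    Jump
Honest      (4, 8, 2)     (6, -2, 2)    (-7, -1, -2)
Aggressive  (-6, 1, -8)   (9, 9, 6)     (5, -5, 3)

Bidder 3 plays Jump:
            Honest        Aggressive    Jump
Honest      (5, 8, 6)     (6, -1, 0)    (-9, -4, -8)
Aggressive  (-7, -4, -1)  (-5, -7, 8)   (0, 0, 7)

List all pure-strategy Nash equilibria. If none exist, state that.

Pure-strategy Nash equilibria: (Honest, Honest, Jump), (Aggressive, Jump, Jump)

(Honest, Honest, Aggressive): Bidder 3 can switch to Jump (2 → 6). Not NE.
(Honest, Honest, Jump): Bidder 1 gets 5, best alternative -7; Bidder 2 gets 8, best alternative -1; Bidder 3 gets 6, best alternative 2. No profitable deviation — NE.
(Honest, Aggressive, Aggressive): Bidder 1 can switch to Aggressive (6 → 9). Not NE.
(Honest, Aggressive, Jump): Bidder 2 can switch to Honest (-1 → 8). Not NE.
(Honest, Jump, Aggressive): Bidder 1 can switch to Aggressive (-7 → 5). Not NE.
(Honest, Jump, Jump): Bidder 1 can switch to Aggressive (-9 → 0). Not NE.
(Aggressive, Honest, Aggressive): Bidder 1 can switch to Honest (-6 → 4). Not NE.
(Aggressive, Honest, Jump): Bidder 1 can switch to Honest (-7 → 5). Not NE.
(Aggressive, Aggressive, Aggressive): Bidder 3 can switch to Jump (6 → 8). Not NE.
(Aggressive, Aggressive, Jump): Bidder 1 can switch to Honest (-5 → 6). Not NE.
(Aggressive, Jump, Aggressive): Bidder 2 can switch to Honest (-5 → 1). Not NE.
(Aggressive, Jump, Jump): Bidder 1 gets 0, best alternative -9; Bidder 2 gets 0, best alternative -4; Bidder 3 gets 7, best alternative 3. No profitable deviation — NE.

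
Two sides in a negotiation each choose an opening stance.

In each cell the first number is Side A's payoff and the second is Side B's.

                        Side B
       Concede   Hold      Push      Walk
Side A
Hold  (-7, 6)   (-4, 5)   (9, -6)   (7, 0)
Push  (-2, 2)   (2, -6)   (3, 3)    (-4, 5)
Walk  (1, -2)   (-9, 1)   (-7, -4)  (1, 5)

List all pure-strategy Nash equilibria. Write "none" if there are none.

Check each profile: it is a Nash equilibrium iff no player can strictly gain by switching unilaterally.
(Hold, Concede): Side A can switch to Push (-7 → -2). Not NE.
(Hold, Hold): Side A can switch to Push (-4 → 2). Not NE.
(Hold, Push): Side B can switch to Concede (-6 → 6). Not NE.
(Hold, Walk): Side B can switch to Concede (0 → 6). Not NE.
(Push, Concede): Side A can switch to Walk (-2 → 1). Not NE.
(Push, Hold): Side B can switch to Concede (-6 → 2). Not NE.
(Push, Push): Side A can switch to Hold (3 → 9). Not NE.
(Push, Walk): Side A can switch to Hold (-4 → 7). Not NE.
(Walk, Concede): Side B can switch to Hold (-2 → 1). Not NE.
(Walk, Hold): Side A can switch to Hold (-9 → -4). Not NE.
(The remaining 2 profiles each have a profitable deviation by the same check.)

none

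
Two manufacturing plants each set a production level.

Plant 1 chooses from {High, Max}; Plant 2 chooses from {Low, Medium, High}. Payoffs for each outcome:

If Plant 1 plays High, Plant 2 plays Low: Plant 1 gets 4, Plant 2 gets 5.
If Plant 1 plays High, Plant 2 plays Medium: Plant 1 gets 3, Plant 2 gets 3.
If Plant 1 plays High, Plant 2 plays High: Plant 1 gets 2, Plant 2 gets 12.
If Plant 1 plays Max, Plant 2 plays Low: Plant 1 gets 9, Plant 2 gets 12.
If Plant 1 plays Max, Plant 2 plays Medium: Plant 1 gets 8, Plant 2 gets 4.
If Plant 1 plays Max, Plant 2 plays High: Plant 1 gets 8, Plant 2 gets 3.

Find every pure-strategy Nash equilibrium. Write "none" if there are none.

Pure NE: (Max, Low)

(High, Low): Plant 1 can switch to Max (4 → 9). Not NE.
(High, Medium): Plant 1 can switch to Max (3 → 8). Not NE.
(High, High): Plant 1 can switch to Max (2 → 8). Not NE.
(Max, Low): Plant 1 gets 9, best alternative 4; Plant 2 gets 12, best alternative 4. No profitable deviation — NE.
(Max, Medium): Plant 2 can switch to Low (4 → 12). Not NE.
(Max, High): Plant 2 can switch to Low (3 → 12). Not NE.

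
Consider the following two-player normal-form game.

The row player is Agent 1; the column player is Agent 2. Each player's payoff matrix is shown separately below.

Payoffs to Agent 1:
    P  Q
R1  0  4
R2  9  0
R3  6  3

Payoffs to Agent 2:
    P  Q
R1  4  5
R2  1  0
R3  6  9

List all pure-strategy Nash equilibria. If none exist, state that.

Agent 1 against P: payoffs 0, 9, 6 → best response R2.
Agent 1 against Q: payoffs 4, 0, 3 → best response R1.
Agent 2 against R1: payoffs 4, 5 → best response Q.
Agent 2 against R2: payoffs 1, 0 → best response P.
Agent 2 against R3: payoffs 6, 9 → best response Q.
Mutual best responses: (R1, Q); (R2, P).

Pure-strategy Nash equilibria: (R1, Q) and (R2, P)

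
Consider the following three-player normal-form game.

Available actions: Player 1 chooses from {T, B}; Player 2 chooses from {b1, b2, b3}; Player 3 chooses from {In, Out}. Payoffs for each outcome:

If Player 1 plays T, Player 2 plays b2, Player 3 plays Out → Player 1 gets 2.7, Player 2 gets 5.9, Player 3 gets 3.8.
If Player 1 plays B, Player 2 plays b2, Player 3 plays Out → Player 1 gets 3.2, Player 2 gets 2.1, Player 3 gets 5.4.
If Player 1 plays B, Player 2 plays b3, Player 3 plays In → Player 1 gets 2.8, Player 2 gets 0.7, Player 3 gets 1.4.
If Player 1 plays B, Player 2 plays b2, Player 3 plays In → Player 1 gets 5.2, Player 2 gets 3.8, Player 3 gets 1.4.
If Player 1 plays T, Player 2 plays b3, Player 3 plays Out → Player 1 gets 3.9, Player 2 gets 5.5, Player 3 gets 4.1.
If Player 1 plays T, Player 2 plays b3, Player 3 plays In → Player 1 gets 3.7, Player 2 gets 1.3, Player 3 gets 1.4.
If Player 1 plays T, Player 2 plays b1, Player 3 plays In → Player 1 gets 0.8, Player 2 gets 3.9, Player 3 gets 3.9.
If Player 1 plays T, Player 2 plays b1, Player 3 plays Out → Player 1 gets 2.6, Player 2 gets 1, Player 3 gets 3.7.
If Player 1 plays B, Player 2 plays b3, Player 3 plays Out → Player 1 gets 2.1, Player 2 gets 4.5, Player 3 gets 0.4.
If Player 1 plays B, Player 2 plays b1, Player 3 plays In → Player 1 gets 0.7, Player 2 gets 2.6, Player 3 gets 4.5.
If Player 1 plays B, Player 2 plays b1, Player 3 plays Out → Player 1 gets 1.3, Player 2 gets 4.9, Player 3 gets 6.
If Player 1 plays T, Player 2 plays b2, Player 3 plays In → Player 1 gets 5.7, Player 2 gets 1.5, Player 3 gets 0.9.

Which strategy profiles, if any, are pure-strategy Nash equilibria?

Pure NE: (T, b1, In)

Check each profile: it is a Nash equilibrium iff no player can strictly gain by switching unilaterally.
(T, b1, In): Player 1 gets 0.8, best alternative 0.7; Player 2 gets 3.9, best alternative 1.5; Player 3 gets 3.9, best alternative 3.7. No profitable deviation — NE.
(T, b1, Out): Player 2 can switch to b2 (1 → 5.9). Not NE.
(T, b2, In): Player 2 can switch to b1 (1.5 → 3.9). Not NE.
(T, b2, Out): Player 1 can switch to B (2.7 → 3.2). Not NE.
(T, b3, In): Player 2 can switch to b1 (1.3 → 3.9). Not NE.
(T, b3, Out): Player 2 can switch to b2 (5.5 → 5.9). Not NE.
(B, b1, In): Player 1 can switch to T (0.7 → 0.8). Not NE.
(The remaining 5 profiles each have a profitable deviation by the same check.)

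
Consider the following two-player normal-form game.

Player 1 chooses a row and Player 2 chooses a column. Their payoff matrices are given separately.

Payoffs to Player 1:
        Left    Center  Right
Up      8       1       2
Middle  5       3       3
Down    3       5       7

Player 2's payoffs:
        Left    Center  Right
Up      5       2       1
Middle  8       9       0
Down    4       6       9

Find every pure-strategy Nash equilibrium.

For each player, find the best response to each opponent profile; mutual best responses are the pure NE.
Player 1 against Left: payoffs 8, 5, 3 → best response Up.
Player 1 against Center: payoffs 1, 3, 5 → best response Down.
Player 1 against Right: payoffs 2, 3, 7 → best response Down.
Player 2 against Up: payoffs 5, 2, 1 → best response Left.
Player 2 against Middle: payoffs 8, 9, 0 → best response Center.
Player 2 against Down: payoffs 4, 6, 9 → best response Right.
Mutual best responses: (Up, Left); (Down, Right).

(Up, Left), (Down, Right)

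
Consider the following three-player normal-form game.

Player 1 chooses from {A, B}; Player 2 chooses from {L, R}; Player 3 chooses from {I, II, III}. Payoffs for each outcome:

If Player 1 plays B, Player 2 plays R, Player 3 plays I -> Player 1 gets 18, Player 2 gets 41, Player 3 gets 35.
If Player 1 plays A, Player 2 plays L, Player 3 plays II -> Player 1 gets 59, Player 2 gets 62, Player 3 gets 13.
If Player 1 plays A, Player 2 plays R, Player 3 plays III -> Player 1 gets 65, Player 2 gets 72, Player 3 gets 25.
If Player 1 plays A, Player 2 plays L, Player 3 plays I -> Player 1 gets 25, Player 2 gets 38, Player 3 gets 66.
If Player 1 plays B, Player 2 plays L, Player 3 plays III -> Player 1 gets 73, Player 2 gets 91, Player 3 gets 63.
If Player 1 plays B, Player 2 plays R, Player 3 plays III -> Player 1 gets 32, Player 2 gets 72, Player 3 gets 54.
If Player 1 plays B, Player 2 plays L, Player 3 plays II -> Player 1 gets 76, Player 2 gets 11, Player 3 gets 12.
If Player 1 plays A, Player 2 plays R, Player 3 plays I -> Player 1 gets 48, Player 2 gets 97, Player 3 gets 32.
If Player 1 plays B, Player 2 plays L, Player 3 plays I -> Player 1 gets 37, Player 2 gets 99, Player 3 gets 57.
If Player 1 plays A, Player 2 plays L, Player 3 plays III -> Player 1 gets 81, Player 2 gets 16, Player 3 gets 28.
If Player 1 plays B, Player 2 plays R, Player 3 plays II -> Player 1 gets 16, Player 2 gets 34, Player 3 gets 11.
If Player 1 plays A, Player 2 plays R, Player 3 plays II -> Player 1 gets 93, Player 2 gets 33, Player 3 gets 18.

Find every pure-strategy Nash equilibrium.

The unique pure-strategy Nash equilibrium is (A, R, I).

Player 1 against (L, I): payoffs 25, 37 → best response B.
Player 1 against (L, II): payoffs 59, 76 → best response B.
Player 1 against (L, III): payoffs 81, 73 → best response A.
Player 1 against (R, I): payoffs 48, 18 → best response A.
Player 1 against (R, II): payoffs 93, 16 → best response A.
Player 1 against (R, III): payoffs 65, 32 → best response A.
Player 2 against (A, I): payoffs 38, 97 → best response R.
Player 2 against (A, II): payoffs 62, 33 → best response L.
Player 2 against (A, III): payoffs 16, 72 → best response R.
Player 2 against (B, I): payoffs 99, 41 → best response L.
Player 2 against (B, II): payoffs 11, 34 → best response R.
Player 2 against (B, III): payoffs 91, 72 → best response L.
Player 3 against (A, L): payoffs 66, 13, 28 → best response I.
Player 3 against (A, R): payoffs 32, 18, 25 → best response I.
Player 3 against (B, L): payoffs 57, 12, 63 → best response III.
Player 3 against (B, R): payoffs 35, 11, 54 → best response III.
Mutual best responses: (A, R, I).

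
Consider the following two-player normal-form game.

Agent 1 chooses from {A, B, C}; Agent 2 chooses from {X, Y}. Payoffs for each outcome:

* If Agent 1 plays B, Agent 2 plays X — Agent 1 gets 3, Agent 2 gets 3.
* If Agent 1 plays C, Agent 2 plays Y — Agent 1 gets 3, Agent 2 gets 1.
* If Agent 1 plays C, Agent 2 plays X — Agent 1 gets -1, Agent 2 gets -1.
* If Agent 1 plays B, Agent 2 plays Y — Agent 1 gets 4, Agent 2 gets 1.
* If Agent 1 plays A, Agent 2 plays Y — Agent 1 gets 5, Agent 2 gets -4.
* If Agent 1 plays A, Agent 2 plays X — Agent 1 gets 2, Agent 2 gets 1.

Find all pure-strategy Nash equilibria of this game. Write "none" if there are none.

Pure NE: (B, X)

For each player, find the best response to each opponent profile; mutual best responses are the pure NE.
Agent 1 against X: payoffs 2, 3, -1 → best response B.
Agent 1 against Y: payoffs 5, 4, 3 → best response A.
Agent 2 against A: payoffs 1, -4 → best response X.
Agent 2 against B: payoffs 3, 1 → best response X.
Agent 2 against C: payoffs -1, 1 → best response Y.
Mutual best responses: (B, X).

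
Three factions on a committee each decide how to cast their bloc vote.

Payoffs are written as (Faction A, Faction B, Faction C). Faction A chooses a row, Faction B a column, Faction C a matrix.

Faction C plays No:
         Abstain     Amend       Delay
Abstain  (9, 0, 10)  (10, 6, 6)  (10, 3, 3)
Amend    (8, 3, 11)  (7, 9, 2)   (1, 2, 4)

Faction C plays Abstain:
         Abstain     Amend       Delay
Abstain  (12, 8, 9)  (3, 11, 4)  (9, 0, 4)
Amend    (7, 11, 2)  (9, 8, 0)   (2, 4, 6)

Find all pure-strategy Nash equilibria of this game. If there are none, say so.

For each strategy profile, look for a profitable unilateral deviation.
(Abstain, Abstain, No): Faction B can switch to Amend (0 → 6). Not NE.
(Abstain, Abstain, Abstain): Faction B can switch to Amend (8 → 11). Not NE.
(Abstain, Amend, No): Faction A gets 10, best alternative 7; Faction B gets 6, best alternative 3; Faction C gets 6, best alternative 4. No profitable deviation — NE.
(Abstain, Amend, Abstain): Faction A can switch to Amend (3 → 9). Not NE.
(Abstain, Delay, No): Faction B can switch to Amend (3 → 6). Not NE.
(Abstain, Delay, Abstain): Faction B can switch to Abstain (0 → 8). Not NE.
(Amend, Abstain, No): Faction A can switch to Abstain (8 → 9). Not NE.
(Amend, Abstain, Abstain): Faction A can switch to Abstain (7 → 12). Not NE.
(Amend, Amend, No): Faction A can switch to Abstain (7 → 10). Not NE.
(Amend, Amend, Abstain): Faction B can switch to Abstain (8 → 11). Not NE.
(Amend, Delay, No): Faction A can switch to Abstain (1 → 10). Not NE.
(The remaining 1 profile has a profitable deviation by the same check.)

Pure NE: (Abstain, Amend, No)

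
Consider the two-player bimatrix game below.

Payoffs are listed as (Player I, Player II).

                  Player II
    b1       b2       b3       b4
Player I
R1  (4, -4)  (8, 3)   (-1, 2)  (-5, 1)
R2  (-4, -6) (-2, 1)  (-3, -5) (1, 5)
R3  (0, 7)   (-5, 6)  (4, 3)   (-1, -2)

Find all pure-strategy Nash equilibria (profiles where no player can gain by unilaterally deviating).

(R1, b1): Player II can switch to b2 (-4 → 3). Not NE.
(R1, b2): Player I gets 8, best alternative -2; Player II gets 3, best alternative 2. No profitable deviation — NE.
(R1, b3): Player I can switch to R3 (-1 → 4). Not NE.
(R1, b4): Player I can switch to R2 (-5 → 1). Not NE.
(R2, b1): Player I can switch to R1 (-4 → 4). Not NE.
(R2, b2): Player I can switch to R1 (-2 → 8). Not NE.
(R2, b3): Player I can switch to R1 (-3 → -1). Not NE.
(R2, b4): Player I gets 1, best alternative -1; Player II gets 5, best alternative 1. No profitable deviation — NE.
(R3, b1): Player I can switch to R1 (0 → 4). Not NE.
(R3, b2): Player I can switch to R1 (-5 → 8). Not NE.
(R3, b3): Player II can switch to b1 (3 → 7). Not NE.
(R3, b4): Player I can switch to R2 (-1 → 1). Not NE.

The pure Nash equilibria are (R1, b2), (R2, b4).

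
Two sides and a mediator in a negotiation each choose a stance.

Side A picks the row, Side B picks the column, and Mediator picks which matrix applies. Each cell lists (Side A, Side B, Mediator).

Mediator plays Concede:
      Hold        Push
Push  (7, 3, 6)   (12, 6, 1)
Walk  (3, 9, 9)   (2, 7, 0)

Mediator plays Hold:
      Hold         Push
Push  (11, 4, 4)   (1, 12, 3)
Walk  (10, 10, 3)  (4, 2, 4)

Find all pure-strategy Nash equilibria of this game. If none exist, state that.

Check each profile: it is a Nash equilibrium iff no player can strictly gain by switching unilaterally.
(Push, Hold, Concede): Side B can switch to Push (3 → 6). Not NE.
(Push, Hold, Hold): Side B can switch to Push (4 → 12). Not NE.
(Push, Push, Concede): Mediator can switch to Hold (1 → 3). Not NE.
(Push, Push, Hold): Side A can switch to Walk (1 → 4). Not NE.
(Walk, Hold, Concede): Side A can switch to Push (3 → 7). Not NE.
(Walk, Hold, Hold): Side A can switch to Push (10 → 11). Not NE.
(Walk, Push, Concede): Side A can switch to Push (2 → 12). Not NE.
(Walk, Push, Hold): Side B can switch to Hold (2 → 10). Not NE.

none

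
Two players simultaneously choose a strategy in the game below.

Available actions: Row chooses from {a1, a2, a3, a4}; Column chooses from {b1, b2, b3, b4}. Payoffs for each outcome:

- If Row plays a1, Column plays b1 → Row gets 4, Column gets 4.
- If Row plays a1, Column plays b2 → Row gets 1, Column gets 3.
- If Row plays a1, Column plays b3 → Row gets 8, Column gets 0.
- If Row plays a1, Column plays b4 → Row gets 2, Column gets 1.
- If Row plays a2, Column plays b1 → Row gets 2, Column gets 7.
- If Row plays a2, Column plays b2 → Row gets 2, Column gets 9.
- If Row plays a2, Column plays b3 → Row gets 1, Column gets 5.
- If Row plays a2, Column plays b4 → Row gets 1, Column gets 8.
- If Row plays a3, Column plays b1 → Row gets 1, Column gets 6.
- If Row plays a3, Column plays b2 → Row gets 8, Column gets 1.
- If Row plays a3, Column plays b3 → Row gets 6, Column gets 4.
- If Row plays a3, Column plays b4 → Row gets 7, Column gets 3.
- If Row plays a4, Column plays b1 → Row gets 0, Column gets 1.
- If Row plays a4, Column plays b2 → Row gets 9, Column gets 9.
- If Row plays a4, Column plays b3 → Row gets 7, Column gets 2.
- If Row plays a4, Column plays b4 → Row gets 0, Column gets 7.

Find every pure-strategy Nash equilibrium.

Row against b1: payoffs 4, 2, 1, 0 → best response a1.
Row against b2: payoffs 1, 2, 8, 9 → best response a4.
Row against b3: payoffs 8, 1, 6, 7 → best response a1.
Row against b4: payoffs 2, 1, 7, 0 → best response a3.
Column against a1: payoffs 4, 3, 0, 1 → best response b1.
Column against a2: payoffs 7, 9, 5, 8 → best response b2.
Column against a3: payoffs 6, 1, 4, 3 → best response b1.
Column against a4: payoffs 1, 9, 2, 7 → best response b2.
Mutual best responses: (a1, b1); (a4, b2).

Pure-strategy Nash equilibria: (a1, b1), (a4, b2)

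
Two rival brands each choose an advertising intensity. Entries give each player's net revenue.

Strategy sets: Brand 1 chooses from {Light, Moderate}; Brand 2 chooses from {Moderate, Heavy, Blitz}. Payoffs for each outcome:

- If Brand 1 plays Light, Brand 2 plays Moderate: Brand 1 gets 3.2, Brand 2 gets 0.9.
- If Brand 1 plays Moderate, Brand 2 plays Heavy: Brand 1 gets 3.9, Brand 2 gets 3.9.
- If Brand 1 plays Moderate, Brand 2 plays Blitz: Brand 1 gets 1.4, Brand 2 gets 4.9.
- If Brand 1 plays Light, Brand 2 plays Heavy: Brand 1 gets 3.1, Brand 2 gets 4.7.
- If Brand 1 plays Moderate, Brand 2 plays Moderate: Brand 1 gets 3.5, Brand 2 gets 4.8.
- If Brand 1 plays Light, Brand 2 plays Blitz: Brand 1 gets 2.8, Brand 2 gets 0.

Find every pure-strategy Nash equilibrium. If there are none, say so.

This game has no pure Nash equilibrium.

Brand 1 against Moderate: payoffs 3.2, 3.5 → best response Moderate.
Brand 1 against Heavy: payoffs 3.1, 3.9 → best response Moderate.
Brand 1 against Blitz: payoffs 2.8, 1.4 → best response Light.
Brand 2 against Light: payoffs 0.9, 4.7, 0 → best response Heavy.
Brand 2 against Moderate: payoffs 4.8, 3.9, 4.9 → best response Blitz.
No profile is a mutual best response for all players.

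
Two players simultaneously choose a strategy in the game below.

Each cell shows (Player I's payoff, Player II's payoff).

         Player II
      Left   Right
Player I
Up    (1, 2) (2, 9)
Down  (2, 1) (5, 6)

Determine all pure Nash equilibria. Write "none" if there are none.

Mark each player's best response to every combination of opponents' strategies; a profile where every player is best-responding is a pure Nash equilibrium.
Player I against Left: payoffs 1, 2 → best response Down.
Player I against Right: payoffs 2, 5 → best response Down.
Player II against Up: payoffs 2, 9 → best response Right.
Player II against Down: payoffs 1, 6 → best response Right.
Mutual best responses: (Down, Right).

Pure NE: (Down, Right)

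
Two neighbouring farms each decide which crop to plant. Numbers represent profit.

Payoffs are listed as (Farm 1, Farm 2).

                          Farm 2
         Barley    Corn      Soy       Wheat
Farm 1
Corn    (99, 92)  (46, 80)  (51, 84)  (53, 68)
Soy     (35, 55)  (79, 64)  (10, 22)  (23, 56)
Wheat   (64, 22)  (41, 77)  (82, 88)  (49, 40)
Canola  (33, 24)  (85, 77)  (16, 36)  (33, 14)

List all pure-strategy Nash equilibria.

Pure-strategy Nash equilibria: (Corn, Barley), (Wheat, Soy), (Canola, Corn)

(Corn, Barley): Farm 1 gets 99, best alternative 64; Farm 2 gets 92, best alternative 84. No profitable deviation — NE.
(Corn, Corn): Farm 1 can switch to Soy (46 → 79). Not NE.
(Corn, Soy): Farm 1 can switch to Wheat (51 → 82). Not NE.
(Corn, Wheat): Farm 2 can switch to Barley (68 → 92). Not NE.
(Soy, Barley): Farm 1 can switch to Corn (35 → 99). Not NE.
(Soy, Corn): Farm 1 can switch to Canola (79 → 85). Not NE.
(Soy, Soy): Farm 1 can switch to Corn (10 → 51). Not NE.
(Soy, Wheat): Farm 1 can switch to Corn (23 → 53). Not NE.
(Wheat, Barley): Farm 1 can switch to Corn (64 → 99). Not NE.
(Wheat, Corn): Farm 1 can switch to Corn (41 → 46). Not NE.
(Wheat, Soy): Farm 1 gets 82, best alternative 51; Farm 2 gets 88, best alternative 77. No profitable deviation — NE.
(Wheat, Wheat): Farm 1 can switch to Corn (49 → 53). Not NE.
(Canola, Barley): Farm 1 can switch to Corn (33 → 99). Not NE.
(Canola, Corn): Farm 1 gets 85, best alternative 79; Farm 2 gets 77, best alternative 36. No profitable deviation — NE.
(Canola, Soy): Farm 1 can switch to Corn (16 → 51). Not NE.
(The remaining 1 profile has a profitable deviation by the same check.)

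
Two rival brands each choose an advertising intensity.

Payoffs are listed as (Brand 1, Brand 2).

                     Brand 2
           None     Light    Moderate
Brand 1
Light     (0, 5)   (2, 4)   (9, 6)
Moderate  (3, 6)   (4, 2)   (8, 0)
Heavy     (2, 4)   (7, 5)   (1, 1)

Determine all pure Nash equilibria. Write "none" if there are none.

(Light, Moderate); (Moderate, None); (Heavy, Light)

Check each profile: it is a Nash equilibrium iff no player can strictly gain by switching unilaterally.
(Light, None): Brand 1 can switch to Moderate (0 → 3). Not NE.
(Light, Light): Brand 1 can switch to Moderate (2 → 4). Not NE.
(Light, Moderate): Brand 1 gets 9, best alternative 8; Brand 2 gets 6, best alternative 5. No profitable deviation — NE.
(Moderate, None): Brand 1 gets 3, best alternative 2; Brand 2 gets 6, best alternative 2. No profitable deviation — NE.
(Moderate, Light): Brand 1 can switch to Heavy (4 → 7). Not NE.
(Moderate, Moderate): Brand 1 can switch to Light (8 → 9). Not NE.
(Heavy, None): Brand 1 can switch to Moderate (2 → 3). Not NE.
(Heavy, Light): Brand 1 gets 7, best alternative 4; Brand 2 gets 5, best alternative 4. No profitable deviation — NE.
(Heavy, Moderate): Brand 1 can switch to Light (1 → 9). Not NE.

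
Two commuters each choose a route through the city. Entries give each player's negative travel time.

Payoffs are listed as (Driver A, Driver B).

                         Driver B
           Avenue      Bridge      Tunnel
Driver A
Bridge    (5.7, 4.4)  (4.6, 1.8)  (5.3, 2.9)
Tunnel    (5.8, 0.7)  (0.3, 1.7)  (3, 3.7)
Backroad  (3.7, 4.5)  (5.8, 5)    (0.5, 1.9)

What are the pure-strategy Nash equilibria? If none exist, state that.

Check each profile: it is a Nash equilibrium iff no player can strictly gain by switching unilaterally.
(Bridge, Avenue): Driver A can switch to Tunnel (5.7 → 5.8). Not NE.
(Bridge, Bridge): Driver A can switch to Backroad (4.6 → 5.8). Not NE.
(Bridge, Tunnel): Driver B can switch to Avenue (2.9 → 4.4). Not NE.
(Tunnel, Avenue): Driver B can switch to Bridge (0.7 → 1.7). Not NE.
(Tunnel, Bridge): Driver A can switch to Bridge (0.3 → 4.6). Not NE.
(Tunnel, Tunnel): Driver A can switch to Bridge (3 → 5.3). Not NE.
(Backroad, Avenue): Driver A can switch to Bridge (3.7 → 5.7). Not NE.
(Backroad, Bridge): Driver A gets 5.8, best alternative 4.6; Driver B gets 5, best alternative 4.5. No profitable deviation — NE.
(Backroad, Tunnel): Driver A can switch to Bridge (0.5 → 5.3). Not NE.

Pure NE: (Backroad, Bridge)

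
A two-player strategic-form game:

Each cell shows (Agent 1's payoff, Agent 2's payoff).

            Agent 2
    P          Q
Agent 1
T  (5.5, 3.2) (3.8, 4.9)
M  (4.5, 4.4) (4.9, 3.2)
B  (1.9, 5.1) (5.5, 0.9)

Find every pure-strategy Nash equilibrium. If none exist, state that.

No pure-strategy Nash equilibrium.

Agent 1 against P: payoffs 5.5, 4.5, 1.9 → best response T.
Agent 1 against Q: payoffs 3.8, 4.9, 5.5 → best response B.
Agent 2 against T: payoffs 3.2, 4.9 → best response Q.
Agent 2 against M: payoffs 4.4, 3.2 → best response P.
Agent 2 against B: payoffs 5.1, 0.9 → best response P.
No profile is a mutual best response for all players.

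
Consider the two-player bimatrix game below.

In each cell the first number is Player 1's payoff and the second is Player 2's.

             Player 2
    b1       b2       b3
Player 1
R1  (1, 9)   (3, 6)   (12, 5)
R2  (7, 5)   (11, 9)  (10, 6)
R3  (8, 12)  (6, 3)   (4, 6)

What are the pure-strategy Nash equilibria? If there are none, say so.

Player 1 against b1: payoffs 1, 7, 8 → best response R3.
Player 1 against b2: payoffs 3, 11, 6 → best response R2.
Player 1 against b3: payoffs 12, 10, 4 → best response R1.
Player 2 against R1: payoffs 9, 6, 5 → best response b1.
Player 2 against R2: payoffs 5, 9, 6 → best response b2.
Player 2 against R3: payoffs 12, 3, 6 → best response b1.
Mutual best responses: (R2, b2); (R3, b1).

(R2, b2), (R3, b1)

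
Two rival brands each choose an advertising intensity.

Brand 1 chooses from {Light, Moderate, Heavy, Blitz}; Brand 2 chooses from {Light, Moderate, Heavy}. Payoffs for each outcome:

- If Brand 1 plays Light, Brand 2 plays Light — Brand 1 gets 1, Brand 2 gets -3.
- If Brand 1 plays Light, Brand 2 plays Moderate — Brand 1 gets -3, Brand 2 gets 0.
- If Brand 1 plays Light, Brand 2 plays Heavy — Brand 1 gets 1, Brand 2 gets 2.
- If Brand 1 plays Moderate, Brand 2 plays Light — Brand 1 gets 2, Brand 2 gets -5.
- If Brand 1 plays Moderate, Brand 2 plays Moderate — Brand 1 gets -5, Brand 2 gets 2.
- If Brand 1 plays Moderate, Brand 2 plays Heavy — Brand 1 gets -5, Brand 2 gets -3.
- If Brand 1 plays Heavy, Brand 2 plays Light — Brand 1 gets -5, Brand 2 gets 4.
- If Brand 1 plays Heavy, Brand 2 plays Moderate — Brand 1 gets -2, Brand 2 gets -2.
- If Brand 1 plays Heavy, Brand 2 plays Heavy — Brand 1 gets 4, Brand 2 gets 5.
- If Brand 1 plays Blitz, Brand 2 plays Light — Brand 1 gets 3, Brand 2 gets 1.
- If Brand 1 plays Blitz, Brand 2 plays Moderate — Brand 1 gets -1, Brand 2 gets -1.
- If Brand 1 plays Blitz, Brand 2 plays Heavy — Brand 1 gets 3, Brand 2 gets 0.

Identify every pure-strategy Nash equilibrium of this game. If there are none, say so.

Brand 1 against Light: payoffs 1, 2, -5, 3 → best response Blitz.
Brand 1 against Moderate: payoffs -3, -5, -2, -1 → best response Blitz.
Brand 1 against Heavy: payoffs 1, -5, 4, 3 → best response Heavy.
Brand 2 against Light: payoffs -3, 0, 2 → best response Heavy.
Brand 2 against Moderate: payoffs -5, 2, -3 → best response Moderate.
Brand 2 against Heavy: payoffs 4, -2, 5 → best response Heavy.
Brand 2 against Blitz: payoffs 1, -1, 0 → best response Light.
Mutual best responses: (Heavy, Heavy); (Blitz, Light).

(Heavy, Heavy), (Blitz, Light)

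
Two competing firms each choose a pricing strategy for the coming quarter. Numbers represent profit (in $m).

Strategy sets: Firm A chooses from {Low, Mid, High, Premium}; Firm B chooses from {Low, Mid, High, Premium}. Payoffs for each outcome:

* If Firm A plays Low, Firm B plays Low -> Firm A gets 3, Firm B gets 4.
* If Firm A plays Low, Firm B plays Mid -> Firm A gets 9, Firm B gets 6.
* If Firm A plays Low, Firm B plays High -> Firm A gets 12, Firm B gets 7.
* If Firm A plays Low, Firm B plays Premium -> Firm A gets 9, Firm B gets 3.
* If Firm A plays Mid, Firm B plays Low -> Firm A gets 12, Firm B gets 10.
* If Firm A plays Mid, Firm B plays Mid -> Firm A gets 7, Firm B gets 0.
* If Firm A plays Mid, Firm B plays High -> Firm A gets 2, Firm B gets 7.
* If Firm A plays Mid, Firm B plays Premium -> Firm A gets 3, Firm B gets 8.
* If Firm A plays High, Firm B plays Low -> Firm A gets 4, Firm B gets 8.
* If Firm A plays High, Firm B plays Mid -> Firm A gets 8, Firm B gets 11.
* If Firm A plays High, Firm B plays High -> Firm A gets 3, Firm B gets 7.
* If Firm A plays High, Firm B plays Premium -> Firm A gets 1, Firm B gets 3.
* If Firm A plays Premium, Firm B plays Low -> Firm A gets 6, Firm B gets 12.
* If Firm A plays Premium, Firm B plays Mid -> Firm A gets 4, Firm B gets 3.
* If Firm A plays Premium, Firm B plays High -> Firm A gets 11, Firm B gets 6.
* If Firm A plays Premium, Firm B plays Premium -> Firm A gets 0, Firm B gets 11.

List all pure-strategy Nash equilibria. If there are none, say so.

Pure-strategy Nash equilibria: (Low, High); (Mid, Low)

Mark each player's best response to every combination of opponents' strategies; a profile where every player is best-responding is a pure Nash equilibrium.
Firm A against Low: payoffs 3, 12, 4, 6 → best response Mid.
Firm A against Mid: payoffs 9, 7, 8, 4 → best response Low.
Firm A against High: payoffs 12, 2, 3, 11 → best response Low.
Firm A against Premium: payoffs 9, 3, 1, 0 → best response Low.
Firm B against Low: payoffs 4, 6, 7, 3 → best response High.
Firm B against Mid: payoffs 10, 0, 7, 8 → best response Low.
Firm B against High: payoffs 8, 11, 7, 3 → best response Mid.
Firm B against Premium: payoffs 12, 3, 6, 11 → best response Low.
Mutual best responses: (Low, High); (Mid, Low).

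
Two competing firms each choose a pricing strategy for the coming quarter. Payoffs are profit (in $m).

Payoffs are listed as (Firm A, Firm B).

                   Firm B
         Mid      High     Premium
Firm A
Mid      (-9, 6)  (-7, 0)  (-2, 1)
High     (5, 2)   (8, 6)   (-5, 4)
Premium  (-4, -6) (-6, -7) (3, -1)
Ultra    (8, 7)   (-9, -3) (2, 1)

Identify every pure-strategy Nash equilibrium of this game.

For each strategy profile, look for a profitable unilateral deviation.
(Mid, Mid): Firm A can switch to High (-9 → 5). Not NE.
(Mid, High): Firm A can switch to High (-7 → 8). Not NE.
(Mid, Premium): Firm A can switch to Premium (-2 → 3). Not NE.
(High, Mid): Firm A can switch to Ultra (5 → 8). Not NE.
(High, High): Firm A gets 8, best alternative -6; Firm B gets 6, best alternative 4. No profitable deviation — NE.
(High, Premium): Firm A can switch to Mid (-5 → -2). Not NE.
(Premium, Mid): Firm A can switch to High (-4 → 5). Not NE.
(Premium, Premium): Firm A gets 3, best alternative 2; Firm B gets -1, best alternative -6. No profitable deviation — NE.
(Ultra, Mid): Firm A gets 8, best alternative 5; Firm B gets 7, best alternative 1. No profitable deviation — NE.
(The remaining 3 profiles each have a profitable deviation by the same check.)

Pure-strategy Nash equilibria: (High, High); (Premium, Premium); (Ultra, Mid)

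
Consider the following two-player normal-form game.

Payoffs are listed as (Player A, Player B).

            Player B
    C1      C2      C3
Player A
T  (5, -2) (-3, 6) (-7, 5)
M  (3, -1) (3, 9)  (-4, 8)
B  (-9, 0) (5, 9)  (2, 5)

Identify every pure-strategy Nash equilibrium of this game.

The unique pure-strategy Nash equilibrium is (B, C2).

(T, C1): Player B can switch to C2 (-2 → 6). Not NE.
(T, C2): Player A can switch to M (-3 → 3). Not NE.
(T, C3): Player A can switch to M (-7 → -4). Not NE.
(M, C1): Player A can switch to T (3 → 5). Not NE.
(M, C2): Player A can switch to B (3 → 5). Not NE.
(M, C3): Player A can switch to B (-4 → 2). Not NE.
(B, C1): Player A can switch to T (-9 → 5). Not NE.
(B, C2): Player A gets 5, best alternative 3; Player B gets 9, best alternative 5. No profitable deviation — NE.
(B, C3): Player B can switch to C2 (5 → 9). Not NE.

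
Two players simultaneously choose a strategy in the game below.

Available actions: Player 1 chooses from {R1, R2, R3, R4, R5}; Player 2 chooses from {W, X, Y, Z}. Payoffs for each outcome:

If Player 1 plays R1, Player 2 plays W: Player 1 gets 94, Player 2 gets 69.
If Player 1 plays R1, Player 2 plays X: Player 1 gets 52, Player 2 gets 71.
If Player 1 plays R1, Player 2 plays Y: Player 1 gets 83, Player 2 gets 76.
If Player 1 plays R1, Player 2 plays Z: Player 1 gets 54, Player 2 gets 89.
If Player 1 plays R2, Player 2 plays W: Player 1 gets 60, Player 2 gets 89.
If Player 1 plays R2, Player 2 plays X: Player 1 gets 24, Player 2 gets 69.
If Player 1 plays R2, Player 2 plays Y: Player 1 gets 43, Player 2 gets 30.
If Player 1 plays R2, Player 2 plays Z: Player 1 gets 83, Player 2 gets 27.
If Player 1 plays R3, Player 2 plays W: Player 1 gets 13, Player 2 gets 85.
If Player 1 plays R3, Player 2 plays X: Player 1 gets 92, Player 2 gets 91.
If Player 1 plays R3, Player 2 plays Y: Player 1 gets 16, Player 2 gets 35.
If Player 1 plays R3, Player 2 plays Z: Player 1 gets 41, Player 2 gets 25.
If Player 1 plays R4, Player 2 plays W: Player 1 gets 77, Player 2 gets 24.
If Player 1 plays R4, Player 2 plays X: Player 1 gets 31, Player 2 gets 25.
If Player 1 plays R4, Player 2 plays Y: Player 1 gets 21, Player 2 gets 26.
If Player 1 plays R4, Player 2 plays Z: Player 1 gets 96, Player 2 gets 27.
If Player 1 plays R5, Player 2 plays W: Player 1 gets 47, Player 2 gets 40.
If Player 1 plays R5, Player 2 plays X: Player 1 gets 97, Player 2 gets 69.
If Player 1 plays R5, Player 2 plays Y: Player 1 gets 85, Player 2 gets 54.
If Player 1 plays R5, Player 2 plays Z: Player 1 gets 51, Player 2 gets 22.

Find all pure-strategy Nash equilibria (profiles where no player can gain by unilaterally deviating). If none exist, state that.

The pure Nash equilibria are (R4, Z), (R5, X).

Player 1 against W: payoffs 94, 60, 13, 77, 47 → best response R1.
Player 1 against X: payoffs 52, 24, 92, 31, 97 → best response R5.
Player 1 against Y: payoffs 83, 43, 16, 21, 85 → best response R5.
Player 1 against Z: payoffs 54, 83, 41, 96, 51 → best response R4.
Player 2 against R1: payoffs 69, 71, 76, 89 → best response Z.
Player 2 against R2: payoffs 89, 69, 30, 27 → best response W.
Player 2 against R3: payoffs 85, 91, 35, 25 → best response X.
Player 2 against R4: payoffs 24, 25, 26, 27 → best response Z.
Player 2 against R5: payoffs 40, 69, 54, 22 → best response X.
Mutual best responses: (R4, Z); (R5, X).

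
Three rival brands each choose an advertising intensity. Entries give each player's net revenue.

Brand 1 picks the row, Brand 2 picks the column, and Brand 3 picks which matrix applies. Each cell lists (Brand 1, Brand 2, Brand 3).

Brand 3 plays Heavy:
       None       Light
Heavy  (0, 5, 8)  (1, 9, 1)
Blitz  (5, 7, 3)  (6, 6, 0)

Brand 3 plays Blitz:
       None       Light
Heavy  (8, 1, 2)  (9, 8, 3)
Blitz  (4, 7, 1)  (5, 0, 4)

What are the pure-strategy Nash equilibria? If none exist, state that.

(Heavy, None, Heavy): Brand 1 can switch to Blitz (0 → 5). Not NE.
(Heavy, None, Blitz): Brand 2 can switch to Light (1 → 8). Not NE.
(Heavy, Light, Heavy): Brand 1 can switch to Blitz (1 → 6). Not NE.
(Heavy, Light, Blitz): Brand 1 gets 9, best alternative 5; Brand 2 gets 8, best alternative 1; Brand 3 gets 3, best alternative 1. No profitable deviation — NE.
(Blitz, None, Heavy): Brand 1 gets 5, best alternative 0; Brand 2 gets 7, best alternative 6; Brand 3 gets 3, best alternative 1. No profitable deviation — NE.
(Blitz, None, Blitz): Brand 1 can switch to Heavy (4 → 8). Not NE.
(Blitz, Light, Heavy): Brand 2 can switch to None (6 → 7). Not NE.
(Blitz, Light, Blitz): Brand 1 can switch to Heavy (5 → 9). Not NE.

(Heavy, Light, Blitz), (Blitz, None, Heavy)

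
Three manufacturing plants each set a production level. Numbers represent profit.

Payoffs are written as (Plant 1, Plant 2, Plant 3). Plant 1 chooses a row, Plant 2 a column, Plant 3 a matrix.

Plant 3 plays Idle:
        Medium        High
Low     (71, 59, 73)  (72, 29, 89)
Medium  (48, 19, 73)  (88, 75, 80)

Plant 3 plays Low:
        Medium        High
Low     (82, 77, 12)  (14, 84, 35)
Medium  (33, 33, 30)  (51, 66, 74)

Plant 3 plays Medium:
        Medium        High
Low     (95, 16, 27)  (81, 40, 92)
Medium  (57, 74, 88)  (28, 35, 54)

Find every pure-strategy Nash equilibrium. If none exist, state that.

The pure Nash equilibria are (Low, Medium, Idle); (Low, High, Medium); (Medium, High, Idle).

(Low, Medium, Idle): Plant 1 gets 71, best alternative 48; Plant 2 gets 59, best alternative 29; Plant 3 gets 73, best alternative 27. No profitable deviation — NE.
(Low, Medium, Low): Plant 2 can switch to High (77 → 84). Not NE.
(Low, Medium, Medium): Plant 2 can switch to High (16 → 40). Not NE.
(Low, High, Idle): Plant 1 can switch to Medium (72 → 88). Not NE.
(Low, High, Low): Plant 1 can switch to Medium (14 → 51). Not NE.
(Low, High, Medium): Plant 1 gets 81, best alternative 28; Plant 2 gets 40, best alternative 16; Plant 3 gets 92, best alternative 89. No profitable deviation — NE.
(Medium, Medium, Idle): Plant 1 can switch to Low (48 → 71). Not NE.
(Medium, Medium, Low): Plant 1 can switch to Low (33 → 82). Not NE.
(Medium, Medium, Medium): Plant 1 can switch to Low (57 → 95). Not NE.
(Medium, High, Idle): Plant 1 gets 88, best alternative 72; Plant 2 gets 75, best alternative 19; Plant 3 gets 80, best alternative 74. No profitable deviation — NE.
(Medium, High, Low): Plant 3 can switch to Idle (74 → 80). Not NE.
(Medium, High, Medium): Plant 1 can switch to Low (28 → 81). Not NE.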